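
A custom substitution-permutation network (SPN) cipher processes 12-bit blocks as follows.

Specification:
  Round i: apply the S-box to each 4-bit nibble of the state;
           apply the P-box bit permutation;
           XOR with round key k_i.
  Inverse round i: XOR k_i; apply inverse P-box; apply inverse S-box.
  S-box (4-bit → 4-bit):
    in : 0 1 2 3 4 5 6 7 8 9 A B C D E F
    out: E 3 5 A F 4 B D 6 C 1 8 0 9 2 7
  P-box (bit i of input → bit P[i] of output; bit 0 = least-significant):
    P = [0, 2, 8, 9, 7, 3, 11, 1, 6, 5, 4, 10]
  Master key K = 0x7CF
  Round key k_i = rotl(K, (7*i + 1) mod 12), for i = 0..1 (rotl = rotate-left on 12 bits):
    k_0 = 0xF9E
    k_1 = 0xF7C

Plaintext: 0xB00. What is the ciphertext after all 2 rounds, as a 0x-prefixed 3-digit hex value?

s_0 = plaintext = 0xB00
s_1 = Round(s_0, k_0) = 0x090
s_2 = Round(s_1, k_1) = 0x04A

0x04A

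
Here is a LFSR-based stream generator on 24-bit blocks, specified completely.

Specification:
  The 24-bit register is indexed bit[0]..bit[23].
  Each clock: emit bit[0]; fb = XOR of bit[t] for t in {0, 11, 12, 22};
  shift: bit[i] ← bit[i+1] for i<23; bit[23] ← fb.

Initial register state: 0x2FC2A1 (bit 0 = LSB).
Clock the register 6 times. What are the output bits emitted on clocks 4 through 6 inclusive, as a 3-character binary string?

reg_0 = 0x2FC2A1
clock 1: out=1, reg = 0x97E150
clock 2: out=0, reg = 0x4BF0A8
clock 3: out=0, reg = 0x25F854
clock 4: out=0, reg = 0x12FC2A
clock 5: out=0, reg = 0x097E15
clock 6: out=1, reg = 0x84BF0A

001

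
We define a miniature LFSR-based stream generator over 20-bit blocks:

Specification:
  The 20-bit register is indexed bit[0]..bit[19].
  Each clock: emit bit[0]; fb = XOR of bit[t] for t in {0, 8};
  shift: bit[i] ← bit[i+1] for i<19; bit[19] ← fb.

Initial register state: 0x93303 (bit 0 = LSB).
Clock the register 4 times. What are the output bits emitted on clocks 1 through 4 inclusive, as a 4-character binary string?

1100

reg_0 = 0x93303
clock 1: out=1, reg = 0x49981
clock 2: out=1, reg = 0x24CC0
clock 3: out=0, reg = 0x12660
clock 4: out=0, reg = 0x09330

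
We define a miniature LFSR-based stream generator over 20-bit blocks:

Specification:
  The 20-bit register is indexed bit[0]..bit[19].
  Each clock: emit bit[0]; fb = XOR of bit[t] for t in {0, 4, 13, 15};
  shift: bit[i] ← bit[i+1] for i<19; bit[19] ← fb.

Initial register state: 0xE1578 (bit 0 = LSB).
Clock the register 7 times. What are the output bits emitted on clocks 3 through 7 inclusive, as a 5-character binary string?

01111

reg_0 = 0xE1578
clock 1: out=0, reg = 0xF0ABC
clock 2: out=0, reg = 0xF855E
clock 3: out=0, reg = 0x7C2AF
clock 4: out=1, reg = 0x3E157
clock 5: out=1, reg = 0x1F0AB
clock 6: out=1, reg = 0x8F855
clock 7: out=1, reg = 0x47C2A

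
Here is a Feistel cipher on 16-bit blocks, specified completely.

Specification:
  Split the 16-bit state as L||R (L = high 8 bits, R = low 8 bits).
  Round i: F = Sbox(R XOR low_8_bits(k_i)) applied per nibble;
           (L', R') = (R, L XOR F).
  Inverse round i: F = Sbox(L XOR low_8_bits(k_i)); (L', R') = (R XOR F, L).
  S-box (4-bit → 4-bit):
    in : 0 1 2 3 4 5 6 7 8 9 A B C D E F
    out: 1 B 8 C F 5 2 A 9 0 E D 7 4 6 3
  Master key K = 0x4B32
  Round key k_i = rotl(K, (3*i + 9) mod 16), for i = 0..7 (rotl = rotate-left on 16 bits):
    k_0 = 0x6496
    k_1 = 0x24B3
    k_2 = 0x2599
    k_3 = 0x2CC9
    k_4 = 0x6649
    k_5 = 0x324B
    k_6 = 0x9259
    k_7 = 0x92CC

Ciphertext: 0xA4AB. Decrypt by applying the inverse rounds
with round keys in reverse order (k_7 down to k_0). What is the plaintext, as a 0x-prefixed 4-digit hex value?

0x17AD

s_0 = ciphertext = 0xA4AB
s_1 = InvRound(s_0, k_7) = 0x82A4
s_2 = InvRound(s_1, k_6) = 0xE982
s_3 = InvRound(s_2, k_5) = 0x6AE9
s_4 = InvRound(s_3, k_4) = 0x656A
s_5 = InvRound(s_4, k_3) = 0x8D65
s_6 = InvRound(s_5, k_2) = 0xDA8D
s_7 = InvRound(s_6, k_1) = 0xADDA
s_8 = InvRound(s_7, k_0) = 0x17AD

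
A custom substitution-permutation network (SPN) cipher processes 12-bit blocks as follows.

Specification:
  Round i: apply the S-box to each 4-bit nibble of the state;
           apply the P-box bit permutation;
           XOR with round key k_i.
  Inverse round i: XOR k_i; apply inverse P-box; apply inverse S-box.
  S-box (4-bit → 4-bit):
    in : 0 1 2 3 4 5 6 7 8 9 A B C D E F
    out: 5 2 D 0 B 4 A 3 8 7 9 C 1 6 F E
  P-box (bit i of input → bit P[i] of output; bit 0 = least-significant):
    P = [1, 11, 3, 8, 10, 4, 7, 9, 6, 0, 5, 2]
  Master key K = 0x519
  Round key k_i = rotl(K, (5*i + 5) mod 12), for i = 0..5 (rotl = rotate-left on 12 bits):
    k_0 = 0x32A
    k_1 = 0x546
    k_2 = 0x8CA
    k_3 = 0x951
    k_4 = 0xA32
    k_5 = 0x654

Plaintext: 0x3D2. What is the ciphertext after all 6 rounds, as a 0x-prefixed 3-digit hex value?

0xD23

s_0 = plaintext = 0x3D2
s_1 = Round(s_0, k_0) = 0x2B0
s_2 = Round(s_1, k_1) = 0x7A8
s_3 = Round(s_2, k_2) = 0xF8B
s_4 = Round(s_3, k_3) = 0xA7C
s_5 = Round(s_4, k_4) = 0xE64
s_6 = Round(s_5, k_5) = 0xD23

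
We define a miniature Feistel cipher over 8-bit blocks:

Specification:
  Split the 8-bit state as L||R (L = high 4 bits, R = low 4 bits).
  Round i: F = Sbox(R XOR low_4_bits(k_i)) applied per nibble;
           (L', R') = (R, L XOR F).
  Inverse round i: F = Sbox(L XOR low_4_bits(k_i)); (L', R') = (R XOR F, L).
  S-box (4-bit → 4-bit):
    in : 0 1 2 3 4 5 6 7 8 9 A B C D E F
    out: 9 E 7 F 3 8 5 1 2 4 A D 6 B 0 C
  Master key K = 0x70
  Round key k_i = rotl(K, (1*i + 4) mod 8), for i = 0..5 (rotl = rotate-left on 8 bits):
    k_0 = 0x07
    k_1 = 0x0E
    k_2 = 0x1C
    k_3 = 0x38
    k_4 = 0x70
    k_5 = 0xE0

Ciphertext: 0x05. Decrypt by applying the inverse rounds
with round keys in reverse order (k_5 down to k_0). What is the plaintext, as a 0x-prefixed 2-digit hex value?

s_0 = ciphertext = 0x05
s_1 = InvRound(s_0, k_5) = 0xC0
s_2 = InvRound(s_1, k_4) = 0x6C
s_3 = InvRound(s_2, k_3) = 0xC6
s_4 = InvRound(s_3, k_2) = 0xFC
s_5 = InvRound(s_4, k_1) = 0x2F
s_6 = InvRound(s_5, k_0) = 0x72

0x72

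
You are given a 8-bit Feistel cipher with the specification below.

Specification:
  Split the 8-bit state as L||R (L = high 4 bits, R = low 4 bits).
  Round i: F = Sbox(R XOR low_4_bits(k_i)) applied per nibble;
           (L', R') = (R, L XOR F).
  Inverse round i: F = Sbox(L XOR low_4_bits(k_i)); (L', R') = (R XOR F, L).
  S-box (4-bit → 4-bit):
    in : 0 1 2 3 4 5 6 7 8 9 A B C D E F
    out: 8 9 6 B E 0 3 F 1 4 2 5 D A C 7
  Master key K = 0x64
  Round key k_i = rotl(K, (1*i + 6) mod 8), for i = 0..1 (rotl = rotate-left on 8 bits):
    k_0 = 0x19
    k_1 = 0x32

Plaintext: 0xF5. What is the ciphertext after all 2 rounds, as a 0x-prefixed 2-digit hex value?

s_0 = plaintext = 0xF5
s_1 = Round(s_0, k_0) = 0x52
s_2 = Round(s_1, k_1) = 0x2D

0x2D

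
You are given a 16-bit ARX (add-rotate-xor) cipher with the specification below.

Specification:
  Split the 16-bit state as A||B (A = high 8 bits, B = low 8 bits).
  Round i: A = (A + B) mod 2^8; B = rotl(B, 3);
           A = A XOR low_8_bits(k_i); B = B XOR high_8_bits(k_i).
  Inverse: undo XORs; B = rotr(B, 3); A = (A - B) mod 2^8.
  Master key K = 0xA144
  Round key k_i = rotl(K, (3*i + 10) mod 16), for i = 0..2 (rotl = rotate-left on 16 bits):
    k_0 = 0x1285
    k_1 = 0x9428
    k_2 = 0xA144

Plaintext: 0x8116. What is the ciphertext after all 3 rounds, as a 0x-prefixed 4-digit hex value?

0x59AD

s_0 = plaintext = 0x8116
s_1 = Round(s_0, k_0) = 0x12A2
s_2 = Round(s_1, k_1) = 0x9C81
s_3 = Round(s_2, k_2) = 0x59AD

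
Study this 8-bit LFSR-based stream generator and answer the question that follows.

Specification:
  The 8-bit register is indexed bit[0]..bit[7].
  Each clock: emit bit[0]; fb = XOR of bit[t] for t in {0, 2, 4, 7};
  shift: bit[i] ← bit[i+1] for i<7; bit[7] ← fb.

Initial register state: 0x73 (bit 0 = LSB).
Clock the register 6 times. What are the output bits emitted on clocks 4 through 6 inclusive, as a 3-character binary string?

011

reg_0 = 0x73
clock 1: out=1, reg = 0x39
clock 2: out=1, reg = 0x1C
clock 3: out=0, reg = 0x0E
clock 4: out=0, reg = 0x87
clock 5: out=1, reg = 0xC3
clock 6: out=1, reg = 0x61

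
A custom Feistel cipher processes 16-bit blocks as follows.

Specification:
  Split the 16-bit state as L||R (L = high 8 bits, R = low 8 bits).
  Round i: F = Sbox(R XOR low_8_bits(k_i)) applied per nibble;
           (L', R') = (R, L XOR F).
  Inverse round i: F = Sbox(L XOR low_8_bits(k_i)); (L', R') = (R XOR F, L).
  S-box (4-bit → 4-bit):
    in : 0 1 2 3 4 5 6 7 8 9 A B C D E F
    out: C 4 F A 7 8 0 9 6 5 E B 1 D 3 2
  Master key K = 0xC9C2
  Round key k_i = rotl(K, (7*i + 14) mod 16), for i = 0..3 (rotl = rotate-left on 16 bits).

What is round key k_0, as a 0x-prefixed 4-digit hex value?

K = 0xC9C2
k_0 = rotl(K, (7*0+14) mod 16) = rotl(K, 14) = 0xB270

0xB270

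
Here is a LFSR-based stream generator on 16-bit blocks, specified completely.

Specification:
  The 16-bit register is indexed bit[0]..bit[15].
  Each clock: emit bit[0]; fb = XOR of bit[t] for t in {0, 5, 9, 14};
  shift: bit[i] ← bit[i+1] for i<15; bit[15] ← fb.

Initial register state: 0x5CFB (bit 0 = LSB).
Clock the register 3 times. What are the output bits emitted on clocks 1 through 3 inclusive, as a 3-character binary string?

110

reg_0 = 0x5CFB
clock 1: out=1, reg = 0xAE7D
clock 2: out=1, reg = 0xD73E
clock 3: out=0, reg = 0xEB9F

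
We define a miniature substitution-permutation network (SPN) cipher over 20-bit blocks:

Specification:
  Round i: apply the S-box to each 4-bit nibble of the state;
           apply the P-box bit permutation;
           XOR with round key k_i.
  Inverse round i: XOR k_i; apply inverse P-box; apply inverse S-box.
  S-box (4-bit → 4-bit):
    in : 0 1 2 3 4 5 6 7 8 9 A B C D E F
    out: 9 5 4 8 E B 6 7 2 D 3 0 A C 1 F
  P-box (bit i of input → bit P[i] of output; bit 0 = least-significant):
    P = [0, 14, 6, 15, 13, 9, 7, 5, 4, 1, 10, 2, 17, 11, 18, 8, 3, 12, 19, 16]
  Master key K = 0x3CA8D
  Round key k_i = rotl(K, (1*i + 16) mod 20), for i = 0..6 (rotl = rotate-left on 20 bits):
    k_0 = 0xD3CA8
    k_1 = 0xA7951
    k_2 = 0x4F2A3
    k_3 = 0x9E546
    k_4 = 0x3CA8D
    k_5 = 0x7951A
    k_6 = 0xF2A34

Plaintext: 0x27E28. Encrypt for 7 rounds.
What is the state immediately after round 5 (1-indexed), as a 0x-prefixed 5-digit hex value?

0x9BF6D

s_0 = plaintext = 0x27E28
s_1 = Round(s_0, k_0) = 0x37438
s_2 = Round(s_1, k_1) = 0xD3577
s_3 = Round(s_2, k_2) = 0xD9174
s_4 = Round(s_3, k_3) = 0x60296
s_5 = Round(s_4, k_4) = 0x9BF6D
s_6 = Round(s_5, k_5) = 0xE13C4
s_7 = Round(s_6, k_6) = 0x9E858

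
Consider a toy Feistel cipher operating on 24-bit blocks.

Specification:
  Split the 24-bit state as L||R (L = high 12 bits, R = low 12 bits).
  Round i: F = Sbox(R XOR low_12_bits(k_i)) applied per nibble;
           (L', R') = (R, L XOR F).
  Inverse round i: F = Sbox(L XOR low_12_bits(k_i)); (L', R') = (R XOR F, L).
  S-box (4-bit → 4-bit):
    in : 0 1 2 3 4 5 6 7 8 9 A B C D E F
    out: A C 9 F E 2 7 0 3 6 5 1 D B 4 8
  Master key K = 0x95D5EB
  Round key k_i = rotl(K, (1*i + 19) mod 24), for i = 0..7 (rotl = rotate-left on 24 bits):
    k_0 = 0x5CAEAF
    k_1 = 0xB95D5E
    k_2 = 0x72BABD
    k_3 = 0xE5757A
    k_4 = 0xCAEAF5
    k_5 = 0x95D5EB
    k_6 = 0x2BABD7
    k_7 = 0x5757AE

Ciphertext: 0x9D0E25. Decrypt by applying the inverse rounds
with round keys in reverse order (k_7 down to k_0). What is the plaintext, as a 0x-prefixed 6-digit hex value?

s_0 = ciphertext = 0x9D0E25
s_1 = InvRound(s_0, k_7) = 0xA219D0
s_2 = InvRound(s_1, k_6) = 0x557A21
s_3 = InvRound(s_2, k_5) = 0x03C557
s_4 = InvRound(s_3, k_4) = 0x08103C
s_5 = InvRound(s_4, k_3) = 0x2BD081
s_6 = InvRound(s_5, k_2) = 0x32B2BD
s_7 = InvRound(s_6, k_1) = 0x6BF32B
s_8 = InvRound(s_7, k_0) = 0x0E16BF

0x0E16BF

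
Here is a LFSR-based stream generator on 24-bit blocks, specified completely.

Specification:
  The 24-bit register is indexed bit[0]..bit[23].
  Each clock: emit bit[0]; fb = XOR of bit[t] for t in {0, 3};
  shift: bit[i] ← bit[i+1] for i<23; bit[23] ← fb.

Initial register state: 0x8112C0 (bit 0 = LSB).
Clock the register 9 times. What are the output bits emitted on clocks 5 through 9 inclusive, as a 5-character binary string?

reg_0 = 0x8112C0
clock 1: out=0, reg = 0x408960
clock 2: out=0, reg = 0x2044B0
clock 3: out=0, reg = 0x102258
clock 4: out=0, reg = 0x88112C
clock 5: out=0, reg = 0xC40896
clock 6: out=0, reg = 0x62044B
clock 7: out=1, reg = 0x310225
clock 8: out=1, reg = 0x988112
clock 9: out=0, reg = 0x4C4089

00110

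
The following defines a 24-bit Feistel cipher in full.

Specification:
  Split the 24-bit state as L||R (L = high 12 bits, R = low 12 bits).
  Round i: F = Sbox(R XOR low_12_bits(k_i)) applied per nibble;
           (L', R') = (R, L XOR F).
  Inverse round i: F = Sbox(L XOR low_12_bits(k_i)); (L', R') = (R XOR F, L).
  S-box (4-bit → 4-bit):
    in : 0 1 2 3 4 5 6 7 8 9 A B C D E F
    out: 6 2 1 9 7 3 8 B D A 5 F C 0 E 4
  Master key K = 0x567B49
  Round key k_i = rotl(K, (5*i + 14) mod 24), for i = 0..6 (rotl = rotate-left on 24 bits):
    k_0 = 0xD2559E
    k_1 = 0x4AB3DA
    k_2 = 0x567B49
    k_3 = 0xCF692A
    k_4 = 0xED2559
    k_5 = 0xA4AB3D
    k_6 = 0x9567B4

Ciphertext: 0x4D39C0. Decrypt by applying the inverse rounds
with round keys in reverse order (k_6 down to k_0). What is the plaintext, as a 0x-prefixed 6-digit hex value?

0x6D01F6

s_0 = ciphertext = 0x4D39C0
s_1 = InvRound(s_0, k_6) = 0x04B4D3
s_2 = InvRound(s_1, k_5) = 0xB6B04B
s_3 = InvRound(s_2, k_4) = 0xEDAB6B
s_4 = InvRound(s_3, k_3) = 0x02DEDA
s_5 = InvRound(s_4, k_2) = 0x15D02D
s_6 = InvRound(s_5, k_1) = 0x1F615D
s_7 = InvRound(s_6, k_0) = 0x6D01F6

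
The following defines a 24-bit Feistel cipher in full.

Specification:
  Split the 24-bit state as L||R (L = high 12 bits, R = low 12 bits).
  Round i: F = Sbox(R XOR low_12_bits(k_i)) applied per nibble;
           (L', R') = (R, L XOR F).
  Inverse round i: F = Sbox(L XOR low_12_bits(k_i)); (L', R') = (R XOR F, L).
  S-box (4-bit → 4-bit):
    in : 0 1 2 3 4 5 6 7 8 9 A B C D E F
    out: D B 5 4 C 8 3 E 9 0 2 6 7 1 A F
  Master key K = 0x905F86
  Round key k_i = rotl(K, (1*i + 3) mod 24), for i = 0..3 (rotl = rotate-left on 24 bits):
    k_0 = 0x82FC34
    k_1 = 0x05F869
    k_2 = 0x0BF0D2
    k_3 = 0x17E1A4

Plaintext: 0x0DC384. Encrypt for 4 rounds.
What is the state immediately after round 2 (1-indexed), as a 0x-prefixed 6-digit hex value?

0xFB1D9D

s_0 = plaintext = 0x0DC384
s_1 = Round(s_0, k_0) = 0x384FB1
s_2 = Round(s_1, k_1) = 0xFB1D9D
s_3 = Round(s_2, k_2) = 0xD9DE7E
s_4 = Round(s_3, k_3) = 0xE7E28F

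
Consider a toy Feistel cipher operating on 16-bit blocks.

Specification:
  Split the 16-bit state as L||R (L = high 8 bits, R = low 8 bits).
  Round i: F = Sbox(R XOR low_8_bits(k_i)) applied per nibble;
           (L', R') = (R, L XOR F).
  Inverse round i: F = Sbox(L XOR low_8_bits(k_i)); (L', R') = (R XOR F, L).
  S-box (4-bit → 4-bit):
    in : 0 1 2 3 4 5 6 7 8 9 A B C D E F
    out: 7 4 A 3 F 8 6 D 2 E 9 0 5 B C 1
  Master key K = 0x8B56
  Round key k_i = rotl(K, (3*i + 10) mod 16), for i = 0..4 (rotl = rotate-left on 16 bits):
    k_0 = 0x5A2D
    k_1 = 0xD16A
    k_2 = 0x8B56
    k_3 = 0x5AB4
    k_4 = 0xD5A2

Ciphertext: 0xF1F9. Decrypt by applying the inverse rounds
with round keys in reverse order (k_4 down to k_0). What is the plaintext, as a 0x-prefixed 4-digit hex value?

s_0 = ciphertext = 0xF1F9
s_1 = InvRound(s_0, k_4) = 0x7AF1
s_2 = InvRound(s_1, k_3) = 0xAD7A
s_3 = InvRound(s_2, k_2) = 0x6AAD
s_4 = InvRound(s_3, k_1) = 0xDA6A
s_5 = InvRound(s_4, k_0) = 0x77DA

0x77DA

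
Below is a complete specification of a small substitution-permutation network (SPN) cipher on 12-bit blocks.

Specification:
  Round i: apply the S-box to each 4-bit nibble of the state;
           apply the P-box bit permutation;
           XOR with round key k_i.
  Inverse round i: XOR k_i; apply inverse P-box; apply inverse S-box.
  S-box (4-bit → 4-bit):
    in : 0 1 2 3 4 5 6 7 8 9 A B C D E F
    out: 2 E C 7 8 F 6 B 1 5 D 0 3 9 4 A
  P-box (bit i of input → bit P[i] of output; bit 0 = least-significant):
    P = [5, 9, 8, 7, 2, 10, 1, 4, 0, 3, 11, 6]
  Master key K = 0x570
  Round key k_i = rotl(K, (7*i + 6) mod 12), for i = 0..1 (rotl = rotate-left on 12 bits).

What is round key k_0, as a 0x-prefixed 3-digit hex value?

0xC15

K = 0x570
k_0 = rotl(K, (7*0+6) mod 12) = rotl(K, 6) = 0xC15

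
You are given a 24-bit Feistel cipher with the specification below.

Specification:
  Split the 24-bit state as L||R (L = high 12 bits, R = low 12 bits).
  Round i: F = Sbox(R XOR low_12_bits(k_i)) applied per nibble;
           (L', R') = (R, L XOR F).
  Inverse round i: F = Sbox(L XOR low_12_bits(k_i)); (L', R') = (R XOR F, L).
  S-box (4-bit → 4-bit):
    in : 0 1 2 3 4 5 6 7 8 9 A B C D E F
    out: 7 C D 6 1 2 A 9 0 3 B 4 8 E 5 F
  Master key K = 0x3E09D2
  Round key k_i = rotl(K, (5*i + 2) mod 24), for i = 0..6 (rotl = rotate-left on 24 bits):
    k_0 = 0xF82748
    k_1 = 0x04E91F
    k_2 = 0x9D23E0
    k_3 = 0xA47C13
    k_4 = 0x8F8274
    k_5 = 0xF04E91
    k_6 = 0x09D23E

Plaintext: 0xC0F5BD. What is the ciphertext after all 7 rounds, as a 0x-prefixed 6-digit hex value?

0xB6ED14

s_0 = plaintext = 0xC0F5BD
s_1 = Round(s_0, k_0) = 0x5BD1FD
s_2 = Round(s_1, k_1) = 0x1FD5E0
s_3 = Round(s_2, k_2) = 0x5E0B8A
s_4 = Round(s_3, k_3) = 0xB8ACD3
s_5 = Round(s_4, k_4) = 0xCD3E33
s_6 = Round(s_5, k_5) = 0xE33B6E
s_7 = Round(s_6, k_6) = 0xB6ED14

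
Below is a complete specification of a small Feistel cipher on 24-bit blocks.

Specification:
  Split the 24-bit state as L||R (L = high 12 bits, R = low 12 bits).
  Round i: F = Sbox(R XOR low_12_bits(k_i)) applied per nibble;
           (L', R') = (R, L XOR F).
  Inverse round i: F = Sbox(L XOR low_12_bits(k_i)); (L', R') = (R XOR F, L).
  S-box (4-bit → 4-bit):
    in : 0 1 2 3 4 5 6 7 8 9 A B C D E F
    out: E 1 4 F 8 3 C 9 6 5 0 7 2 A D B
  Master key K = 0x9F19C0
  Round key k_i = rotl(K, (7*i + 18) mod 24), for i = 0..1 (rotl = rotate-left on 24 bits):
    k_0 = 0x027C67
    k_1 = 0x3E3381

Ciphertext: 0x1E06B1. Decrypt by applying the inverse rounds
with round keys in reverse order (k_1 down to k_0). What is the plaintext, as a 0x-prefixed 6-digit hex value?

0xCF9270

s_0 = ciphertext = 0x1E06B1
s_1 = InvRound(s_0, k_1) = 0x2701E0
s_2 = InvRound(s_1, k_0) = 0xCF9270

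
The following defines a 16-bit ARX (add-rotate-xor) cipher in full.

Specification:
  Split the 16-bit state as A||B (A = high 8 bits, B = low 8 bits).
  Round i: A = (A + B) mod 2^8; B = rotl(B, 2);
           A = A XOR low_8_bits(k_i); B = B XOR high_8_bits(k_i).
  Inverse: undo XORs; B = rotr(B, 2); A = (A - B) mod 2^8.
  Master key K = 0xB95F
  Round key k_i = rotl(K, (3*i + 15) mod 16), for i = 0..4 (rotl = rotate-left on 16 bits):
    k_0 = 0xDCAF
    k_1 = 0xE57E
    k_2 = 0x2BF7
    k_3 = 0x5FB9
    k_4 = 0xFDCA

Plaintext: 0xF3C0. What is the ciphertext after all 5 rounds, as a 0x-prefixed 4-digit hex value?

0x2094

s_0 = plaintext = 0xF3C0
s_1 = Round(s_0, k_0) = 0x1CDF
s_2 = Round(s_1, k_1) = 0x859A
s_3 = Round(s_2, k_2) = 0xE841
s_4 = Round(s_3, k_3) = 0x905A
s_5 = Round(s_4, k_4) = 0x2094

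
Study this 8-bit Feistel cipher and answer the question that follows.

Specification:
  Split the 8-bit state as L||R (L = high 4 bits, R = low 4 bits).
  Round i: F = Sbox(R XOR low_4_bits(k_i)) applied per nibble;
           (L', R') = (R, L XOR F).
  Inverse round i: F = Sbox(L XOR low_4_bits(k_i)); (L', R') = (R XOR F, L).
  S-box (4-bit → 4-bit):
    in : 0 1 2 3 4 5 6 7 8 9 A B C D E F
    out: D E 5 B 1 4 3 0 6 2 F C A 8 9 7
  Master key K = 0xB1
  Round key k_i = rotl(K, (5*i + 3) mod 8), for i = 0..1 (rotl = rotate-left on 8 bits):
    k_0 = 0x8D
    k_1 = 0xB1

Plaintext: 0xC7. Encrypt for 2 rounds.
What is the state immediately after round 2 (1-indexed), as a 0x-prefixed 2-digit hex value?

0x32

s_0 = plaintext = 0xC7
s_1 = Round(s_0, k_0) = 0x73
s_2 = Round(s_1, k_1) = 0x32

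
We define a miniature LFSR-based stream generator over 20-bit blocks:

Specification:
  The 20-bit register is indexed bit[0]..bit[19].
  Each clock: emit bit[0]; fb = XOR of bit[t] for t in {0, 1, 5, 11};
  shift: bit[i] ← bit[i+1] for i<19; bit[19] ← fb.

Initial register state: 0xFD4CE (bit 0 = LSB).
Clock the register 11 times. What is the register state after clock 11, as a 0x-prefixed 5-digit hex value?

reg_0 = 0xFD4CE
clock 1: out=0, reg = 0xFEA67
clock 2: out=1, reg = 0x7F533
clock 3: out=1, reg = 0xBFA99
clock 4: out=1, reg = 0x5FD4C
clock 5: out=0, reg = 0xAFEA6
clock 6: out=0, reg = 0xD7F53
clock 7: out=1, reg = 0xEBFA9
clock 8: out=1, reg = 0xF5FD4
clock 9: out=0, reg = 0xFAFEA
clock 10: out=0, reg = 0xFD7F5
clock 11: out=1, reg = 0x7EBFA

0x7EBFA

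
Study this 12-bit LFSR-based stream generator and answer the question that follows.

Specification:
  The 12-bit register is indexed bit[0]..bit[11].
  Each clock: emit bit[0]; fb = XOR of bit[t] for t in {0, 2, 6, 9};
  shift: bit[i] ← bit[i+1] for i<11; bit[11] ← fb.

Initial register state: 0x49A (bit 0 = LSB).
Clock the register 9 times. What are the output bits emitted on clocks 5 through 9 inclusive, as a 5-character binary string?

10010

reg_0 = 0x49A
clock 1: out=0, reg = 0x24D
clock 2: out=1, reg = 0x126
clock 3: out=0, reg = 0x893
clock 4: out=1, reg = 0xC49
clock 5: out=1, reg = 0x624
clock 6: out=0, reg = 0x312
clock 7: out=0, reg = 0x989
clock 8: out=1, reg = 0xCC4
clock 9: out=0, reg = 0x662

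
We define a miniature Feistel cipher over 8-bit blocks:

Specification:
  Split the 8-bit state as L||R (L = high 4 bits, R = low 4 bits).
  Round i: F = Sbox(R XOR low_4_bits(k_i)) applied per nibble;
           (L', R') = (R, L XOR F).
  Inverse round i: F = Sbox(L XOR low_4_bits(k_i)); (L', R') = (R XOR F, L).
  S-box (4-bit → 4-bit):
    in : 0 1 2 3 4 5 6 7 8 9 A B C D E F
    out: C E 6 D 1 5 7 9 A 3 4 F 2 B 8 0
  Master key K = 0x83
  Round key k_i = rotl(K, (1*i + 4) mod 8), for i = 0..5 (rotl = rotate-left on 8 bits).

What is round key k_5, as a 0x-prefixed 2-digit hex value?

K = 0x83
k_0 = rotl(K, (1*0+4) mod 8) = rotl(K, 4) = 0x38
k_1 = rotl(K, (1*1+4) mod 8) = rotl(K, 5) = 0x70
k_2 = rotl(K, (1*2+4) mod 8) = rotl(K, 6) = 0xE0
k_3 = rotl(K, (1*3+4) mod 8) = rotl(K, 7) = 0xC1
k_4 = rotl(K, (1*4+4) mod 8) = rotl(K, 0) = 0x83
k_5 = rotl(K, (1*5+4) mod 8) = rotl(K, 1) = 0x07

0x07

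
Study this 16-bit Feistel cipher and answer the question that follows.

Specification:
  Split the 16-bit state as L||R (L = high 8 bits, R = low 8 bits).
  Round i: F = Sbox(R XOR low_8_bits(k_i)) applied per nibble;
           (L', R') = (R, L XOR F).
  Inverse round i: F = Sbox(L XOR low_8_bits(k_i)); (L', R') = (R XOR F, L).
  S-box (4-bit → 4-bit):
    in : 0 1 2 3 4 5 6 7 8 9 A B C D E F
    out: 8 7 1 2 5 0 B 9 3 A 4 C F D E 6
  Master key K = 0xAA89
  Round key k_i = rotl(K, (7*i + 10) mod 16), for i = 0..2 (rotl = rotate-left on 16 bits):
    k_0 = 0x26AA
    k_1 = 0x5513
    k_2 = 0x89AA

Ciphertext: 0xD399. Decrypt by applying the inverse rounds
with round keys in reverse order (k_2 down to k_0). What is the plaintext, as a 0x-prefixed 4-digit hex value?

0x84AB

s_0 = ciphertext = 0xD399
s_1 = InvRound(s_0, k_2) = 0x03D3
s_2 = InvRound(s_1, k_1) = 0xAB03
s_3 = InvRound(s_2, k_0) = 0x84AB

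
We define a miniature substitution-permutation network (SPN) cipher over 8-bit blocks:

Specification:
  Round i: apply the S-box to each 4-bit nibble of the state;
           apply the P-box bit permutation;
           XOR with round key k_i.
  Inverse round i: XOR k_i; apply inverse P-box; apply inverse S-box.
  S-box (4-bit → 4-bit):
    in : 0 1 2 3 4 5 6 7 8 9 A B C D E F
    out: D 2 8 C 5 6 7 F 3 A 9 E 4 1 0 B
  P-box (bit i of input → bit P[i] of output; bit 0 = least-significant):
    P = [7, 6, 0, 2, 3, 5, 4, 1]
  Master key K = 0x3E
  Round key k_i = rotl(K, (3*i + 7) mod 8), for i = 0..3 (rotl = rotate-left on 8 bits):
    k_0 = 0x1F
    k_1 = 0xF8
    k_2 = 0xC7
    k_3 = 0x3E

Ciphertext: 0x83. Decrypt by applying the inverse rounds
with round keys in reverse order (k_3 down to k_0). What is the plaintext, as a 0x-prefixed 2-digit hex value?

s_0 = ciphertext = 0x83
s_1 = InvRound(s_0, k_3) = 0x60
s_2 = InvRound(s_1, k_2) = 0x90
s_3 = InvRound(s_2, k_1) = 0x81
s_4 = InvRound(s_3, k_0) = 0x0A

0x0A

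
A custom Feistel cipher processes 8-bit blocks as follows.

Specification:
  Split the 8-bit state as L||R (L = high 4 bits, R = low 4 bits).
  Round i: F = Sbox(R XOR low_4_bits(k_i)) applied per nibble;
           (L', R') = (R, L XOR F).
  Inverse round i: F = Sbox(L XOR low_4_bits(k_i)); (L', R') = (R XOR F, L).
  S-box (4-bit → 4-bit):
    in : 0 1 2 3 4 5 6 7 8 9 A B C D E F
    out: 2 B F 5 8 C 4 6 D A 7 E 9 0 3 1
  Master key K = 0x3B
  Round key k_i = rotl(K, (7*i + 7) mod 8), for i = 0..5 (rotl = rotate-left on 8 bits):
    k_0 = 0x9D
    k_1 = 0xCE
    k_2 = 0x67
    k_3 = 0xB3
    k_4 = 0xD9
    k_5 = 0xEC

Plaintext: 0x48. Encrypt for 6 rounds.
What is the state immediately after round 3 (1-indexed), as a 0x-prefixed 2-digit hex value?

s_0 = plaintext = 0x48
s_1 = Round(s_0, k_0) = 0x88
s_2 = Round(s_1, k_1) = 0x8C
s_3 = Round(s_2, k_2) = 0xC6
s_4 = Round(s_3, k_3) = 0x60
s_5 = Round(s_4, k_4) = 0x0C
s_6 = Round(s_5, k_5) = 0xC2

0xC6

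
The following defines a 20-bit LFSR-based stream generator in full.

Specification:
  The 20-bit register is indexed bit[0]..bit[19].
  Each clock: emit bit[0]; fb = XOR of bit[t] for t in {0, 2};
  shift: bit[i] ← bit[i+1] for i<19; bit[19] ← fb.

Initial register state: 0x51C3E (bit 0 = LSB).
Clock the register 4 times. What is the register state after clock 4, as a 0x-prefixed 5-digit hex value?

0x151C3

reg_0 = 0x51C3E
clock 1: out=0, reg = 0xA8E1F
clock 2: out=1, reg = 0x5470F
clock 3: out=1, reg = 0x2A387
clock 4: out=1, reg = 0x151C3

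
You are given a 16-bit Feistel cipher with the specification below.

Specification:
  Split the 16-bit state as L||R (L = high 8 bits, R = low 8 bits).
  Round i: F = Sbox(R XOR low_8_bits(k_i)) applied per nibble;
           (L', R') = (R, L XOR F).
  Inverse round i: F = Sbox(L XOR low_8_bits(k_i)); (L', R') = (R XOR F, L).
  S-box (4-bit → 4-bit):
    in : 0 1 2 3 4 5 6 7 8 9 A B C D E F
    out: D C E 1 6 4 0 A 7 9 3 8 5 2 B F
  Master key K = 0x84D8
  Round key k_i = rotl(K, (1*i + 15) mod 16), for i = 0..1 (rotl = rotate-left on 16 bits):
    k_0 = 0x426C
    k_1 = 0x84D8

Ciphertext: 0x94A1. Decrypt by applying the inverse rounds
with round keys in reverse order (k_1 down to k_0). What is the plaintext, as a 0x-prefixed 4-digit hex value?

s_0 = ciphertext = 0x94A1
s_1 = InvRound(s_0, k_1) = 0xC494
s_2 = InvRound(s_1, k_0) = 0xA3C4

0xA3C4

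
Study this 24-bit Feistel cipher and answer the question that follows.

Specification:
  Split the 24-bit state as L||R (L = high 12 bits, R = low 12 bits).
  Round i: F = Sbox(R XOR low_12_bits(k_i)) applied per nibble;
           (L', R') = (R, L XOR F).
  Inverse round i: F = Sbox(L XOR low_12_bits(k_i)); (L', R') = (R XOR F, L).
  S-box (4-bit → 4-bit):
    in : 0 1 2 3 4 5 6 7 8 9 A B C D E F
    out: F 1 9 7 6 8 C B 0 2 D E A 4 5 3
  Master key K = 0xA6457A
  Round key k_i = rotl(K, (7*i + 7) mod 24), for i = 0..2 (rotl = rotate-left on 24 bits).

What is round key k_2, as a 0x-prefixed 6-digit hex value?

0x54C8AF

K = 0xA6457A
k_0 = rotl(K, (7*0+7) mod 24) = rotl(K, 7) = 0x22BD53
k_1 = rotl(K, (7*1+7) mod 24) = rotl(K, 14) = 0x5EA991
k_2 = rotl(K, (7*2+7) mod 24) = rotl(K, 21) = 0x54C8AF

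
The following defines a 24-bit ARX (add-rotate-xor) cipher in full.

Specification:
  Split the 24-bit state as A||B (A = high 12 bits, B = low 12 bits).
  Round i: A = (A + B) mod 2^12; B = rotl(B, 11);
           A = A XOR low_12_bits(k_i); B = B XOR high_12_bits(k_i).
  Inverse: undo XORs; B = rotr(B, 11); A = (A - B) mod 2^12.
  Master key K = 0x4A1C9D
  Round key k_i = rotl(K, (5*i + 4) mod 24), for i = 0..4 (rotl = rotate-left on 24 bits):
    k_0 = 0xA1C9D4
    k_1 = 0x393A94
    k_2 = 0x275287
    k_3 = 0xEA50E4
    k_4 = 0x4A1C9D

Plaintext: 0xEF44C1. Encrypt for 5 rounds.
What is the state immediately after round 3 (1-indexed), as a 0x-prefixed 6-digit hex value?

0x171BA3

s_0 = plaintext = 0xEF44C1
s_1 = Round(s_0, k_0) = 0xA6107C
s_2 = Round(s_1, k_1) = 0x0493AD
s_3 = Round(s_2, k_2) = 0x171BA3
s_4 = Round(s_3, k_3) = 0xDF0374
s_5 = Round(s_4, k_4) = 0xDF951B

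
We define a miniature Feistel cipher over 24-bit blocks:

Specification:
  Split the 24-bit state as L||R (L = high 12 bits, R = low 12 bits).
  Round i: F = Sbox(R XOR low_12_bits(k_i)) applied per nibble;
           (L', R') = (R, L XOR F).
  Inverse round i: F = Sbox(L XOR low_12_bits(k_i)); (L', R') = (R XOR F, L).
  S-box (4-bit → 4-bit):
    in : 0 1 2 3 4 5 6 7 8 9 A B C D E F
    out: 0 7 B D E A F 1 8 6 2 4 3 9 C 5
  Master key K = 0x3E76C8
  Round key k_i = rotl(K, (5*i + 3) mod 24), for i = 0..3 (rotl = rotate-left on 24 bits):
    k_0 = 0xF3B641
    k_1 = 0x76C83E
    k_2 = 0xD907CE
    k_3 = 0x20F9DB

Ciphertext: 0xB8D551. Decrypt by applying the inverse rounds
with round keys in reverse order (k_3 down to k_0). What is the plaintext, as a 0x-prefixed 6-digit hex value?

s_0 = ciphertext = 0xB8D551
s_1 = InvRound(s_0, k_3) = 0xEFEB8D
s_2 = InvRound(s_1, k_2) = 0xD5DEFE
s_3 = InvRound(s_2, k_1) = 0x403D5D
s_4 = InvRound(s_3, k_0) = 0x6B6403

0x6B6403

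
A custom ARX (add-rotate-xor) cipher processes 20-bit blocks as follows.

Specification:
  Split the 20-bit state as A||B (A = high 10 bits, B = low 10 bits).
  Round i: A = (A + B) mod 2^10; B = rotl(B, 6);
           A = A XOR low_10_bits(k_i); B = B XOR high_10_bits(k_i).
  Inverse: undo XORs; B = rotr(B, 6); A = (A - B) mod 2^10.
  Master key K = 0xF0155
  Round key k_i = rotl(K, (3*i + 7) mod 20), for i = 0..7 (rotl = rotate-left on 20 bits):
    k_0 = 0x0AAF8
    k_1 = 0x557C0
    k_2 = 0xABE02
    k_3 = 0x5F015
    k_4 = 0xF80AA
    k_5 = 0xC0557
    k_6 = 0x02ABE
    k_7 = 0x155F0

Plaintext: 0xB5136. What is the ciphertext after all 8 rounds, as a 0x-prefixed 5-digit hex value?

s_0 = plaintext = 0xB5136
s_1 = Round(s_0, k_0) = 0xBC9B9
s_2 = Round(s_1, k_1) = 0xDAF0E
s_3 = Round(s_2, k_2) = 0x1ED1F
s_4 = Round(s_3, k_3) = 0x63EAD
s_5 = Round(s_4, k_4) = 0x2588A
s_6 = Round(s_5, k_5) = 0x1DD89
s_7 = Round(s_6, k_6) = 0x2FA52
s_8 = Round(s_7, k_7) = 0xB80F0

0xB80F0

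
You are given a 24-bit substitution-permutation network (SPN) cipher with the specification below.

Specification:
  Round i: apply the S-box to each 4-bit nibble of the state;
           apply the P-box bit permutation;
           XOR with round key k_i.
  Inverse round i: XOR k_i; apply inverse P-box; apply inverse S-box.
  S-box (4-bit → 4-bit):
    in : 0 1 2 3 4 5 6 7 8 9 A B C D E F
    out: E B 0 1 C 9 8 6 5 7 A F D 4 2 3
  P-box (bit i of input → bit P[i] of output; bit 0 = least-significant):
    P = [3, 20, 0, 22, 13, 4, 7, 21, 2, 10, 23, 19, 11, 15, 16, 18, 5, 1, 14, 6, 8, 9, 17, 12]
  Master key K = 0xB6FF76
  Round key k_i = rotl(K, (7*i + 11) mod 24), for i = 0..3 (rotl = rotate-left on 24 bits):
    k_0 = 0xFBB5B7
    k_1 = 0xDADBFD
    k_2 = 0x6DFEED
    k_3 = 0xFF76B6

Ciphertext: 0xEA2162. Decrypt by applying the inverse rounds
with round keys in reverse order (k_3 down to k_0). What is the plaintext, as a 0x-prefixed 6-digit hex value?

0x2EBB8C

s_0 = ciphertext = 0xEA2162
s_1 = InvRound(s_0, k_3) = 0x144F7E
s_2 = InvRound(s_1, k_2) = 0x5E76B0
s_3 = InvRound(s_2, k_1) = 0x361938
s_4 = InvRound(s_3, k_0) = 0x2EBB8C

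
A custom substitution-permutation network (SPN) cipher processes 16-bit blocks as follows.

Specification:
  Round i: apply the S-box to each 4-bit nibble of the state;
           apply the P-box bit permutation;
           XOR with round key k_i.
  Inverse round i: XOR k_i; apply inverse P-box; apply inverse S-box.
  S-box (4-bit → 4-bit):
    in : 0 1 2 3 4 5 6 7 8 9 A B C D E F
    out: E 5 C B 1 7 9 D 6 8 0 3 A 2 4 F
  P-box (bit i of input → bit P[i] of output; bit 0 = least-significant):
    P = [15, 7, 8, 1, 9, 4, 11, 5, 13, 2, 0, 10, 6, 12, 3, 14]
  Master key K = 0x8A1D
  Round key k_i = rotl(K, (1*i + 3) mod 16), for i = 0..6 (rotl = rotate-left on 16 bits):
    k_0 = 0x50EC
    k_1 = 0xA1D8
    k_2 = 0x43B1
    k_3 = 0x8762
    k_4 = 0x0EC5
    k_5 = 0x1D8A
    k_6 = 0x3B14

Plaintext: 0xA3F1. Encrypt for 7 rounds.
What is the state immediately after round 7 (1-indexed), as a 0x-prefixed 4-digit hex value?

s_0 = plaintext = 0xA3F1
s_1 = Round(s_0, k_0) = 0xFFD8
s_2 = Round(s_1, k_1) = 0xD405
s_3 = Round(s_2, k_2) = 0xFA01
s_4 = Round(s_3, k_3) = 0x5E1A
s_5 = Round(s_4, k_4) = 0x148C
s_6 = Round(s_5, k_5) = 0x3550
s_7 = Round(s_6, k_6) = 0x40C3

0x40C3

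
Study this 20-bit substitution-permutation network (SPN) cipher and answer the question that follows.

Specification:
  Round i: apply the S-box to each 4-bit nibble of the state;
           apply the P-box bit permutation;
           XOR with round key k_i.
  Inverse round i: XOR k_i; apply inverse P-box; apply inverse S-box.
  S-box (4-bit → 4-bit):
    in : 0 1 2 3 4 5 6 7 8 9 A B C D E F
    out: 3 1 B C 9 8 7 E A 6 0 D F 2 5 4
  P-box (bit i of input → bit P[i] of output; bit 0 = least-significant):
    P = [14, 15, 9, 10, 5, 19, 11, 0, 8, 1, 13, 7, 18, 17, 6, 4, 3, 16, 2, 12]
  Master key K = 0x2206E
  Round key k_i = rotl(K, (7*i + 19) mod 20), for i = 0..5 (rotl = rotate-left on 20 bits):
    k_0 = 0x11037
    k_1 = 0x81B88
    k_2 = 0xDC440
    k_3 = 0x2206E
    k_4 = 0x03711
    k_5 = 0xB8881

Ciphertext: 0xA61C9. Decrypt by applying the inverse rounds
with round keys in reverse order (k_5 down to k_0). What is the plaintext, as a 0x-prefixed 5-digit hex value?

0xD76FD

s_0 = ciphertext = 0xA61C9
s_1 = InvRound(s_0, k_5) = 0x0FEF0
s_2 = InvRound(s_1, k_4) = 0xAF4B0
s_3 = InvRound(s_2, k_3) = 0xB38D2
s_4 = InvRound(s_3, k_2) = 0x527F2
s_5 = InvRound(s_4, k_1) = 0x2B965
s_6 = InvRound(s_5, k_0) = 0xD76FD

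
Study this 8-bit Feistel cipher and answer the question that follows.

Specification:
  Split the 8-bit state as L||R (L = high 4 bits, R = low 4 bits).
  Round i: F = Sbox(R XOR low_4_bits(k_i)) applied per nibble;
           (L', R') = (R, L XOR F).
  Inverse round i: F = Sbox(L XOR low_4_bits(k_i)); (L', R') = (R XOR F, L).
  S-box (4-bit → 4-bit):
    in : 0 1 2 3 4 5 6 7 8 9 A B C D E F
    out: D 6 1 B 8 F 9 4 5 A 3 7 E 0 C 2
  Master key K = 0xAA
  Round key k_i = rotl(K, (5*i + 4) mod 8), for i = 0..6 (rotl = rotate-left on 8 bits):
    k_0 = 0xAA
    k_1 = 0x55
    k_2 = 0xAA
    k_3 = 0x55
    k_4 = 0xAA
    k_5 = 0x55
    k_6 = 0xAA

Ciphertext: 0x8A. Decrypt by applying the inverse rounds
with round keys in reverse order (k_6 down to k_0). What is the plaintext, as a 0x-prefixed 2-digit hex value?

s_0 = ciphertext = 0x8A
s_1 = InvRound(s_0, k_6) = 0xB8
s_2 = InvRound(s_1, k_5) = 0x4B
s_3 = InvRound(s_2, k_4) = 0x74
s_4 = InvRound(s_3, k_3) = 0x57
s_5 = InvRound(s_4, k_2) = 0x55
s_6 = InvRound(s_5, k_1) = 0x85
s_7 = InvRound(s_6, k_0) = 0x48

0x48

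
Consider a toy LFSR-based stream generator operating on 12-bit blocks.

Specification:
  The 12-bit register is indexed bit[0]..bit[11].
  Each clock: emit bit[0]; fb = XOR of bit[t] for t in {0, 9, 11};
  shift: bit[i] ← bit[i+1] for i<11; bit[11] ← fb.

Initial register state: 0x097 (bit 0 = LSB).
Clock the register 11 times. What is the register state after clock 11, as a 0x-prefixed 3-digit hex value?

0x02A

reg_0 = 0x097
clock 1: out=1, reg = 0x84B
clock 2: out=1, reg = 0x425
clock 3: out=1, reg = 0xA12
clock 4: out=0, reg = 0x509
clock 5: out=1, reg = 0xA84
clock 6: out=0, reg = 0x542
clock 7: out=0, reg = 0x2A1
clock 8: out=1, reg = 0x150
clock 9: out=0, reg = 0x0A8
clock 10: out=0, reg = 0x054
clock 11: out=0, reg = 0x02A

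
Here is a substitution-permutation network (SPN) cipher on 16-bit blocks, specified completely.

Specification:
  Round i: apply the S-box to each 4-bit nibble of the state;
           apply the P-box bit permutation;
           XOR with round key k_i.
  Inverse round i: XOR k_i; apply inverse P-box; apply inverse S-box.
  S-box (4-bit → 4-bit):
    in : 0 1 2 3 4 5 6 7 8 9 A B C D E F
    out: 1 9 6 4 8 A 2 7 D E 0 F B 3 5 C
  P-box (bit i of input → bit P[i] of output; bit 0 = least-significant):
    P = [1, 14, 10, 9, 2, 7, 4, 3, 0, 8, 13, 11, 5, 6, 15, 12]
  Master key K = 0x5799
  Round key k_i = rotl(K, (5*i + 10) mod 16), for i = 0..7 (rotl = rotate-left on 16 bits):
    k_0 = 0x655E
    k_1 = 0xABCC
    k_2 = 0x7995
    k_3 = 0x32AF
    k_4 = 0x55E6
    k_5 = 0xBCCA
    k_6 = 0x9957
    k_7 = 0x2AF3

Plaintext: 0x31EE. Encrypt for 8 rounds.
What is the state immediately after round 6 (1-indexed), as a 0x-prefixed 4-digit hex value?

0xCD4D

s_0 = plaintext = 0x31EE
s_1 = Round(s_0, k_0) = 0xE949
s_2 = Round(s_1, k_1) = 0x44E4
s_3 = Round(s_2, k_2) = 0x6381
s_4 = Round(s_3, k_3) = 0x10F1
s_5 = Round(s_4, k_4) = 0x47DD
s_6 = Round(s_5, k_5) = 0xCD4D
s_7 = Round(s_6, k_6) = 0xC83C
s_8 = Round(s_7, k_7) = 0x5080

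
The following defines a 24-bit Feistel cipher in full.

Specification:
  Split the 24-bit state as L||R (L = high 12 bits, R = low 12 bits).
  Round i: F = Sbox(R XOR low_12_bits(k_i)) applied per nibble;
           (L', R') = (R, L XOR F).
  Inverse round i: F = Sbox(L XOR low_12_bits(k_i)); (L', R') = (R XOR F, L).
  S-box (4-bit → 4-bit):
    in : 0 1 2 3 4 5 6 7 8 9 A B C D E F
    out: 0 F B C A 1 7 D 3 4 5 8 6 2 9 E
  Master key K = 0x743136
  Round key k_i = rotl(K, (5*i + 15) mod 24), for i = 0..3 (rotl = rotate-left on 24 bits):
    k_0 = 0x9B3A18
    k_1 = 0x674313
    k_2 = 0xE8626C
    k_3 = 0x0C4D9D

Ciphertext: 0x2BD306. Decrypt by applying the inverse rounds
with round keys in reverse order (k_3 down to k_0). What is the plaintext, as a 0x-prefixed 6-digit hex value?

0x8DF38E

s_0 = ciphertext = 0x2BD306
s_1 = InvRound(s_0, k_3) = 0xDB62BD
s_2 = InvRound(s_1, k_2) = 0xC98DB6
s_3 = InvRound(s_2, k_1) = 0x38EC98
s_4 = InvRound(s_3, k_0) = 0x8DF38E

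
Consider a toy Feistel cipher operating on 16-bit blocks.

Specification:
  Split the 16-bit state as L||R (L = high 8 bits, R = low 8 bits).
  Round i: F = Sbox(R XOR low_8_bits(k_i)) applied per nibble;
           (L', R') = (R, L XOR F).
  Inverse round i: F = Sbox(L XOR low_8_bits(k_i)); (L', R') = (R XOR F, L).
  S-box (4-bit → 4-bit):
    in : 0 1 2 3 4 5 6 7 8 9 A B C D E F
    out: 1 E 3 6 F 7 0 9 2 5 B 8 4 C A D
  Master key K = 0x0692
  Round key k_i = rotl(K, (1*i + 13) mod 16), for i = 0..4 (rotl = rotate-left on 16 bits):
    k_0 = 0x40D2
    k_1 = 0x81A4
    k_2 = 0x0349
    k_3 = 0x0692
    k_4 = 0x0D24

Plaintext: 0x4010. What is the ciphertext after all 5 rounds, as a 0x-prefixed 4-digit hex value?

s_0 = plaintext = 0x4010
s_1 = Round(s_0, k_0) = 0x1003
s_2 = Round(s_1, k_1) = 0x03A9
s_3 = Round(s_2, k_2) = 0xA9A2
s_4 = Round(s_3, k_3) = 0xA2C8
s_5 = Round(s_4, k_4) = 0xC806

0xC806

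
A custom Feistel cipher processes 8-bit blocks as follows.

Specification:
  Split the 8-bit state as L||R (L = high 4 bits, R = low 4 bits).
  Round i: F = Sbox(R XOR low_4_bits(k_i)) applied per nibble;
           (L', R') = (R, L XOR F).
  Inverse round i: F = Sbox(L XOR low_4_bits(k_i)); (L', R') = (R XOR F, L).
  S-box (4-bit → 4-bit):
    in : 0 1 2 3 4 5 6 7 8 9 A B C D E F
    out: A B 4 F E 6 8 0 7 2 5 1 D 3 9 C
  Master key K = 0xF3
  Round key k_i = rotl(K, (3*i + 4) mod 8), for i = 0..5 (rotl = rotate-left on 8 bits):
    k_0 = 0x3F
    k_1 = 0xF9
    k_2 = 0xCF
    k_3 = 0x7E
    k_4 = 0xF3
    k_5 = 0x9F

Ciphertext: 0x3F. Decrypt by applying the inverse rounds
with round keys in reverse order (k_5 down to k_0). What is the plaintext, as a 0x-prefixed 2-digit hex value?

s_0 = ciphertext = 0x3F
s_1 = InvRound(s_0, k_5) = 0x23
s_2 = InvRound(s_1, k_4) = 0x82
s_3 = InvRound(s_2, k_3) = 0xA8
s_4 = InvRound(s_3, k_2) = 0xEA
s_5 = InvRound(s_4, k_1) = 0xAE
s_6 = InvRound(s_5, k_0) = 0x8A

0x8A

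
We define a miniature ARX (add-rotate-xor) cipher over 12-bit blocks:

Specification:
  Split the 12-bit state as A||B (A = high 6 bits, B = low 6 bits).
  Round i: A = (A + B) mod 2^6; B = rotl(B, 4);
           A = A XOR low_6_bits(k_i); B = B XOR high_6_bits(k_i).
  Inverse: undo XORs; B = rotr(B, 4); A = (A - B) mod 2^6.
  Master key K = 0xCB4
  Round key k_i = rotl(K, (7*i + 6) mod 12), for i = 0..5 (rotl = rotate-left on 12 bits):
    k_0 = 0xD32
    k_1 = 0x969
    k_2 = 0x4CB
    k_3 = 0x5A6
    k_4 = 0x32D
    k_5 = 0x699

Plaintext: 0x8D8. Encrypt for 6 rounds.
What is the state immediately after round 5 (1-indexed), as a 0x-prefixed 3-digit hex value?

s_0 = plaintext = 0x8D8
s_1 = Round(s_0, k_0) = 0x272
s_2 = Round(s_1, k_1) = 0x489
s_3 = Round(s_2, k_2) = 0x401
s_4 = Round(s_3, k_3) = 0xDC6
s_5 = Round(s_4, k_4) = 0x42D
s_6 = Round(s_5, k_5) = 0x901

0x42D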